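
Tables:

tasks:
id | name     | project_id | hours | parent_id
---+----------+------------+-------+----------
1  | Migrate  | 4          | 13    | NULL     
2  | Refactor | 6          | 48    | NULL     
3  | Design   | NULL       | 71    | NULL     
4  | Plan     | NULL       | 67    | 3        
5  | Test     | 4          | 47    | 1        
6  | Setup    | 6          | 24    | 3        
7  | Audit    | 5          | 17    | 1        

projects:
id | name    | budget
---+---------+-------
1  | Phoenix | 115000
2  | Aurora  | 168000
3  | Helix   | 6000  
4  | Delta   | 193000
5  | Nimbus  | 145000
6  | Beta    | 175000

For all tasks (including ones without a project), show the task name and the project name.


LEFT JOIN keeps every row from tasks (the left table); where project_id has no match in projects, the project columns become NULL. Walk through each task:
  - task 1 (Migrate): project_id=4 -> matches Delta
  - task 2 (Refactor): project_id=6 -> matches Beta
  - task 3 (Design): project_id=NULL, no match -> kept with NULL
  - task 4 (Plan): project_id=NULL, no match -> kept with NULL
  - task 5 (Test): project_id=4 -> matches Delta
  - task 6 (Setup): project_id=6 -> matches Beta
  - task 7 (Audit): project_id=5 -> matches Nimbus
All 7 rows appear; 2 have NULL project.

SQL:
SELECT a.name, b.name AS project
FROM tasks a
LEFT JOIN projects b ON a.project_id = b.id

Result:
name     | project
---------+--------
Migrate  | Delta  
Refactor | Beta   
Design   | NULL   
Plan     | NULL   
Test     | Delta  
Setup    | Beta   
Audit    | Nimbus 


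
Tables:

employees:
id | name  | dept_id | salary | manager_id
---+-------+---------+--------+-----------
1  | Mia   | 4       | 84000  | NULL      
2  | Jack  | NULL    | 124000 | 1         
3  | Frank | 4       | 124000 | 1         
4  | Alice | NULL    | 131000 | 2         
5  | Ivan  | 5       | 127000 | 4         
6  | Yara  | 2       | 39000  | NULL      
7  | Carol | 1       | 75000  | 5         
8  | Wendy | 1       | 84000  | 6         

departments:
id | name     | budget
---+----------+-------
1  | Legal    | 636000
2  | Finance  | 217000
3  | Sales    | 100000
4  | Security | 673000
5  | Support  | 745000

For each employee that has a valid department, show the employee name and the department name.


INNER JOIN keeps only employees rows whose dept_id matches an id in departments. Walk through each employee:
  - employee 1 (Mia): dept_id=4 -> matches Security
  - employee 2 (Jack): dept_id=NULL, no match -> dropped
  - employee 3 (Frank): dept_id=4 -> matches Security
  - employee 4 (Alice): dept_id=NULL, no match -> dropped
  - employee 5 (Ivan): dept_id=5 -> matches Support
  - employee 6 (Yara): dept_id=2 -> matches Finance
  - employee 7 (Carol): dept_id=1 -> matches Legal
  - employee 8 (Wendy): dept_id=1 -> matches Legal
So 2 of 8 rows are dropped.

SQL:
SELECT a.name, b.name AS department
FROM employees a
INNER JOIN departments b ON a.dept_id = b.id

Result:
name  | department
------+-----------
Mia   | Security  
Frank | Security  
Ivan  | Support   
Yara  | Finance   
Carol | Legal     
Wendy | Legal     


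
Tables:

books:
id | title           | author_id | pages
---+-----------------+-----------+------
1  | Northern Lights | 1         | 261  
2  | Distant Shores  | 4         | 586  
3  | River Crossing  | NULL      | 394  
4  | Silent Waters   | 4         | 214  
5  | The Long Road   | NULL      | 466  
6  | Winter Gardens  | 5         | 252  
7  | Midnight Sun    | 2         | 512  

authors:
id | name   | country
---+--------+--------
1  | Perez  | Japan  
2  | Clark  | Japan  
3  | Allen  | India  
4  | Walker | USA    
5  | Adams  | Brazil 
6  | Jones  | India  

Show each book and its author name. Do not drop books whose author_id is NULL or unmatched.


LEFT JOIN keeps every row from books (the left table); where author_id has no match in authors, the author columns become NULL. Walk through each book:
  - book 1 (Northern Lights): author_id=1 -> matches Perez
  - book 2 (Distant Shores): author_id=4 -> matches Walker
  - book 3 (River Crossing): author_id=NULL, no match -> kept with NULL
  - book 4 (Silent Waters): author_id=4 -> matches Walker
  - book 5 (The Long Road): author_id=NULL, no match -> kept with NULL
  - book 6 (Winter Gardens): author_id=5 -> matches Adams
  - book 7 (Midnight Sun): author_id=2 -> matches Clark
All 7 rows appear; 2 have NULL author.

SQL:
SELECT a.title, b.name AS author
FROM books a
LEFT JOIN authors b ON a.author_id = b.id

Result:
title           | author
----------------+-------
Northern Lights | Perez 
Distant Shores  | Walker
River Crossing  | NULL  
Silent Waters   | Walker
The Long Road   | NULL  
Winter Gardens  | Adams 
Midnight Sun    | Clark 


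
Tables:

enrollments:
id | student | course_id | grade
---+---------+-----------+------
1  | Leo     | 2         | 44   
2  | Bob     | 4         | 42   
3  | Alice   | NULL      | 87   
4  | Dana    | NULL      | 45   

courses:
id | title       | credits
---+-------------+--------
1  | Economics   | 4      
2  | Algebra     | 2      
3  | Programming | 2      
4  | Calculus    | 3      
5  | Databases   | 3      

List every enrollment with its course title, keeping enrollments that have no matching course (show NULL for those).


LEFT JOIN keeps every row from enrollments (the left table); where course_id has no match in courses, the course columns become NULL. Walk through each enrollment:
  - enrollment 1 (Leo): course_id=2 -> matches Algebra
  - enrollment 2 (Bob): course_id=4 -> matches Calculus
  - enrollment 3 (Alice): course_id=NULL, no match -> kept with NULL
  - enrollment 4 (Dana): course_id=NULL, no match -> kept with NULL
All 4 rows appear; 2 have NULL course.

SQL:
SELECT a.student, b.title AS course
FROM enrollments a
LEFT JOIN courses b ON a.course_id = b.id

Result:
student | course  
--------+---------
Leo     | Algebra 
Bob     | Calculus
Alice   | NULL    
Dana    | NULL    


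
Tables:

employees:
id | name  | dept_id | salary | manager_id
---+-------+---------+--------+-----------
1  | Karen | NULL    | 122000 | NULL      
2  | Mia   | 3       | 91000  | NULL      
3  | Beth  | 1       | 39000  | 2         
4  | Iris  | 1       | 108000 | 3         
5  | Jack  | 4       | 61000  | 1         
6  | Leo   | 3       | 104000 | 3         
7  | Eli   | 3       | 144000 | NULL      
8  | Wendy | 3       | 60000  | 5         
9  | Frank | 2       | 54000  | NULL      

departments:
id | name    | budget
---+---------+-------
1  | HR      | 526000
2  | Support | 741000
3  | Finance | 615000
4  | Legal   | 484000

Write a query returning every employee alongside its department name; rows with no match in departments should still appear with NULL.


LEFT JOIN keeps every row from employees (the left table); where dept_id has no match in departments, the department columns become NULL. Walk through each employee:
  - employee 1 (Karen): dept_id=NULL, no match -> kept with NULL
  - employee 2 (Mia): dept_id=3 -> matches Finance
  - employee 3 (Beth): dept_id=1 -> matches HR
  - employee 4 (Iris): dept_id=1 -> matches HR
  - employee 5 (Jack): dept_id=4 -> matches Legal
  - employee 6 (Leo): dept_id=3 -> matches Finance
  - employee 7 (Eli): dept_id=3 -> matches Finance
  - employee 8 (Wendy): dept_id=3 -> matches Finance
  - employee 9 (Frank): dept_id=2 -> matches Support
All 9 rows appear; 1 has NULL department.

SQL:
SELECT a.name, b.name AS department
FROM employees a
LEFT JOIN departments b ON a.dept_id = b.id

Result:
name  | department
------+-----------
Karen | NULL      
Mia   | Finance   
Beth  | HR        
Iris  | HR        
Jack  | Legal     
Leo   | Finance   
Eli   | Finance   
Wendy | Finance   
Frank | Support   


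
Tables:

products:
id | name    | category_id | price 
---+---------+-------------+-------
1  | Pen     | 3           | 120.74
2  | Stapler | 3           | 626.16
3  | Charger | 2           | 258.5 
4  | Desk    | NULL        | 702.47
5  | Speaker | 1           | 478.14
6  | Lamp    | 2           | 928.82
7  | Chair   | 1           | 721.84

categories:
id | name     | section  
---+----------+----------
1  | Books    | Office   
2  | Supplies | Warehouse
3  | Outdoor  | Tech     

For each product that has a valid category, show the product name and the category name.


INNER JOIN keeps only products rows whose category_id matches an id in categories. Walk through each product:
  - product 1 (Pen): category_id=3 -> matches Outdoor
  - product 2 (Stapler): category_id=3 -> matches Outdoor
  - product 3 (Charger): category_id=2 -> matches Supplies
  - product 4 (Desk): category_id=NULL, no match -> dropped
  - product 5 (Speaker): category_id=1 -> matches Books
  - product 6 (Lamp): category_id=2 -> matches Supplies
  - product 7 (Chair): category_id=1 -> matches Books
So 1 of 7 rows is dropped.

SQL:
SELECT a.name, b.name AS category
FROM products a
INNER JOIN categories b ON a.category_id = b.id

Result:
name    | category
--------+---------
Pen     | Outdoor 
Stapler | Outdoor 
Charger | Supplies
Speaker | Books   
Lamp    | Supplies
Chair   | Books   


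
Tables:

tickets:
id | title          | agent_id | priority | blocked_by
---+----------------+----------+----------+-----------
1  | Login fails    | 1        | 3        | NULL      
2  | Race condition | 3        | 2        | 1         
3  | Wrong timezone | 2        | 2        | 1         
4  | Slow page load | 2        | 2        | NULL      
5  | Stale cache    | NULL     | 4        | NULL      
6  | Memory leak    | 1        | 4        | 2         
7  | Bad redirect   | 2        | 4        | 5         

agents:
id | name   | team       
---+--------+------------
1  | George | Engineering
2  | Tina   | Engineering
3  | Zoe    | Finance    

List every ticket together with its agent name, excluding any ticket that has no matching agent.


INNER JOIN keeps only tickets rows whose agent_id matches an id in agents. Walk through each ticket:
  - ticket 1 (Login fails): agent_id=1 -> matches George
  - ticket 2 (Race condition): agent_id=3 -> matches Zoe
  - ticket 3 (Wrong timezone): agent_id=2 -> matches Tina
  - ticket 4 (Slow page load): agent_id=2 -> matches Tina
  - ticket 5 (Stale cache): agent_id=NULL, no match -> dropped
  - ticket 6 (Memory leak): agent_id=1 -> matches George
  - ticket 7 (Bad redirect): agent_id=2 -> matches Tina
So 1 of 7 rows is dropped.

SQL:
SELECT a.title, b.name AS agent
FROM tickets a
INNER JOIN agents b ON a.agent_id = b.id

Result:
title          | agent 
---------------+-------
Login fails    | George
Race condition | Zoe   
Wrong timezone | Tina  
Slow page load | Tina  
Memory leak    | George
Bad redirect   | Tina  


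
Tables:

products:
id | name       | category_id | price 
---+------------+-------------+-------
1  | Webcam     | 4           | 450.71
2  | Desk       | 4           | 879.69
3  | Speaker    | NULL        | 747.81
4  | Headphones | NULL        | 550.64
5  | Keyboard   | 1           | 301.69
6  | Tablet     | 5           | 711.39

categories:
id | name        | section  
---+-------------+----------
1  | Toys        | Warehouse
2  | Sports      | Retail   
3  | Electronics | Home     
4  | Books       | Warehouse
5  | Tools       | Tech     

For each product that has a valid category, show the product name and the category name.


INNER JOIN keeps only products rows whose category_id matches an id in categories. Walk through each product:
  - product 1 (Webcam): category_id=4 -> matches Books
  - product 2 (Desk): category_id=4 -> matches Books
  - product 3 (Speaker): category_id=NULL, no match -> dropped
  - product 4 (Headphones): category_id=NULL, no match -> dropped
  - product 5 (Keyboard): category_id=1 -> matches Toys
  - product 6 (Tablet): category_id=5 -> matches Tools
So 2 of 6 rows are dropped.

SQL:
SELECT a.name, b.name AS category
FROM products a
INNER JOIN categories b ON a.category_id = b.id

Result:
name     | category
---------+---------
Webcam   | Books   
Desk     | Books   
Keyboard | Toys    
Tablet   | Tools   


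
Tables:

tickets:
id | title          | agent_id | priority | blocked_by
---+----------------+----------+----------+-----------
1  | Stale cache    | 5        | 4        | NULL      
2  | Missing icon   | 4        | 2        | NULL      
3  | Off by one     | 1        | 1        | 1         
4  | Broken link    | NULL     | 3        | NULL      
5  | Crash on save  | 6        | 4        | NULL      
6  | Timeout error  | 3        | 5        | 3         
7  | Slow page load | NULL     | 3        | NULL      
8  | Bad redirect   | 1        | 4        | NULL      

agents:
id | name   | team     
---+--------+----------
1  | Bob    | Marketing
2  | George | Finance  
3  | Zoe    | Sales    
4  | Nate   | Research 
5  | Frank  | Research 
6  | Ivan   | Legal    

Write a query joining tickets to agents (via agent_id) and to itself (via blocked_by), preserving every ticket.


Two LEFT JOINs from the same base table tickets: one to agents via agent_id, one to tickets itself via blocked_by. Both are LEFT so every ticket is preserved.
Match against agents:
  - ticket 1 (Stale cache): agent_id=5 -> matches Frank
  - ticket 2 (Missing icon): agent_id=4 -> matches Nate
  - ticket 3 (Off by one): agent_id=1 -> matches Bob
  - ticket 4 (Broken link): agent_id=NULL, no match -> kept with NULL
  - ticket 5 (Crash on save): agent_id=6 -> matches Ivan
  - ticket 6 (Timeout error): agent_id=3 -> matches Zoe
  - ticket 7 (Slow page load): agent_id=NULL, no match -> kept with NULL
  - ticket 8 (Bad redirect): agent_id=1 -> matches Bob
Match against tickets (self):
  - ticket 1 (Stale cache): blocked_by=NULL -> NULL
  - ticket 2 (Missing icon): blocked_by=NULL -> NULL
  - ticket 3 (Off by one): blocked_by=1 -> Stale cache
  - ticket 4 (Broken link): blocked_by=NULL -> NULL
  - ticket 5 (Crash on save): blocked_by=NULL -> NULL
  - ticket 6 (Timeout error): blocked_by=3 -> Off by one
  - ticket 7 (Slow page load): blocked_by=NULL -> NULL
  - ticket 8 (Bad redirect): blocked_by=NULL -> NULL

SQL:
SELECT a.title, b.name AS agent, c.title AS blocked_by
FROM tickets a
LEFT JOIN agents b ON a.agent_id = b.id
LEFT JOIN tickets c ON a.blocked_by = c.id

Result:
title          | agent | blocked_by 
---------------+-------+------------
Stale cache    | Frank | NULL       
Missing icon   | Nate  | NULL       
Off by one     | Bob   | Stale cache
Broken link    | NULL  | NULL       
Crash on save  | Ivan  | NULL       
Timeout error  | Zoe   | Off by one 
Slow page load | NULL  | NULL       
Bad redirect   | Bob   | NULL       


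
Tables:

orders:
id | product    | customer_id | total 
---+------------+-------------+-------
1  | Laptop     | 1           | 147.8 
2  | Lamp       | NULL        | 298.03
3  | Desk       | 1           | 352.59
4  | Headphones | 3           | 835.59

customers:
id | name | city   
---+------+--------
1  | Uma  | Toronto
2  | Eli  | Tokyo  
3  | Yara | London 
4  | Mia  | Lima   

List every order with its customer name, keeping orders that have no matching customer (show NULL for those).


LEFT JOIN keeps every row from orders (the left table); where customer_id has no match in customers, the customer columns become NULL. Walk through each order:
  - order 1 (Laptop): customer_id=1 -> matches Uma
  - order 2 (Lamp): customer_id=NULL, no match -> kept with NULL
  - order 3 (Desk): customer_id=1 -> matches Uma
  - order 4 (Headphones): customer_id=3 -> matches Yara
All 4 rows appear; 1 has NULL customer.

SQL:
SELECT a.product, b.name AS customer
FROM orders a
LEFT JOIN customers b ON a.customer_id = b.id

Result:
product    | customer
-----------+---------
Laptop     | Uma     
Lamp       | NULL    
Desk       | Uma     
Headphones | Yara    


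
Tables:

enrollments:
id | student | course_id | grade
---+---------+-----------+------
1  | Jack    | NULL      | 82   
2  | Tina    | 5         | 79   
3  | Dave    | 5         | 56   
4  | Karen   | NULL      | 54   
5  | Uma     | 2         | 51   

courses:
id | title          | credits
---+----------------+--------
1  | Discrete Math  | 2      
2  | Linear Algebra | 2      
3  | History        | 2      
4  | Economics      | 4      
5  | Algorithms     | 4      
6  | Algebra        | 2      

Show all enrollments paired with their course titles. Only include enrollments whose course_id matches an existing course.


INNER JOIN keeps only enrollments rows whose course_id matches an id in courses. Walk through each enrollment:
  - enrollment 1 (Jack): course_id=NULL, no match -> dropped
  - enrollment 2 (Tina): course_id=5 -> matches Algorithms
  - enrollment 3 (Dave): course_id=5 -> matches Algorithms
  - enrollment 4 (Karen): course_id=NULL, no match -> dropped
  - enrollment 5 (Uma): course_id=2 -> matches Linear Algebra
So 2 of 5 rows are dropped.

SQL:
SELECT a.student, b.title AS course
FROM enrollments a
INNER JOIN courses b ON a.course_id = b.id

Result:
student | course        
--------+---------------
Tina    | Algorithms    
Dave    | Algorithms    
Uma     | Linear Algebra


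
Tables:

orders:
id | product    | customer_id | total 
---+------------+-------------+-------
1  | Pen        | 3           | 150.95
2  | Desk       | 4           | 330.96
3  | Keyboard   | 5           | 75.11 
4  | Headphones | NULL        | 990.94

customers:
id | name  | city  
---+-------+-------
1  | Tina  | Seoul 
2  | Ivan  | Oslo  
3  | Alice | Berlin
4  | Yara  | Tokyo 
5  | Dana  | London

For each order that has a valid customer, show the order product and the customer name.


INNER JOIN keeps only orders rows whose customer_id matches an id in customers. Walk through each order:
  - order 1 (Pen): customer_id=3 -> matches Alice
  - order 2 (Desk): customer_id=4 -> matches Yara
  - order 3 (Keyboard): customer_id=5 -> matches Dana
  - order 4 (Headphones): customer_id=NULL, no match -> dropped
So 1 of 4 rows is dropped.

SQL:
SELECT a.product, b.name AS customer
FROM orders a
INNER JOIN customers b ON a.customer_id = b.id

Result:
product  | customer
---------+---------
Pen      | Alice   
Desk     | Yara    
Keyboard | Dana    


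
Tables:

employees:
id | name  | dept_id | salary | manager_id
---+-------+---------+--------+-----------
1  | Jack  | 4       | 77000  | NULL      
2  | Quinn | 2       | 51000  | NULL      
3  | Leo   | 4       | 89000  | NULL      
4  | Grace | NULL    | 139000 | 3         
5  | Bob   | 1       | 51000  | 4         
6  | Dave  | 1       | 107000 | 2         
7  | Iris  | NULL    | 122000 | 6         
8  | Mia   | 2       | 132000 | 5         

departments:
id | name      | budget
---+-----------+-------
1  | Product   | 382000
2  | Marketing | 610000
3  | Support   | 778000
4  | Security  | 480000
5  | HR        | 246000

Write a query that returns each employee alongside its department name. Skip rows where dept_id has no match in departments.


INNER JOIN keeps only employees rows whose dept_id matches an id in departments. Walk through each employee:
  - employee 1 (Jack): dept_id=4 -> matches Security
  - employee 2 (Quinn): dept_id=2 -> matches Marketing
  - employee 3 (Leo): dept_id=4 -> matches Security
  - employee 4 (Grace): dept_id=NULL, no match -> dropped
  - employee 5 (Bob): dept_id=1 -> matches Product
  - employee 6 (Dave): dept_id=1 -> matches Product
  - employee 7 (Iris): dept_id=NULL, no match -> dropped
  - employee 8 (Mia): dept_id=2 -> matches Marketing
So 2 of 8 rows are dropped.

SQL:
SELECT a.name, b.name AS department
FROM employees a
INNER JOIN departments b ON a.dept_id = b.id

Result:
name  | department
------+-----------
Jack  | Security  
Quinn | Marketing 
Leo   | Security  
Bob   | Product   
Dave  | Product   
Mia   | Marketing 


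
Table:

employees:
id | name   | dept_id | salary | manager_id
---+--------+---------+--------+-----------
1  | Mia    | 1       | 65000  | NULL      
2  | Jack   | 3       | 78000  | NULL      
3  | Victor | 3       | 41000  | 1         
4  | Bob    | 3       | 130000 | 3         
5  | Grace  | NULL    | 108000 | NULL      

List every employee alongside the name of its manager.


This is a self-join: employees is joined to a second copy of itself, matching each row's manager_id to another row's id. Use LEFT JOIN so rows with manager_id=NULL are kept.
  - employee 1 (Mia): manager_id=NULL -> NULL
  - employee 2 (Jack): manager_id=NULL -> NULL
  - employee 3 (Victor): manager_id=1 -> Mia
  - employee 4 (Bob): manager_id=3 -> Victor
  - employee 5 (Grace): manager_id=NULL -> NULL

SQL:
SELECT a.name AS item, b.name AS manager
FROM employees a
LEFT JOIN employees b ON a.manager_id = b.id

Result:
item   | manager
-------+--------
Mia    | NULL   
Jack   | NULL   
Victor | Mia    
Bob    | Victor 
Grace  | NULL   


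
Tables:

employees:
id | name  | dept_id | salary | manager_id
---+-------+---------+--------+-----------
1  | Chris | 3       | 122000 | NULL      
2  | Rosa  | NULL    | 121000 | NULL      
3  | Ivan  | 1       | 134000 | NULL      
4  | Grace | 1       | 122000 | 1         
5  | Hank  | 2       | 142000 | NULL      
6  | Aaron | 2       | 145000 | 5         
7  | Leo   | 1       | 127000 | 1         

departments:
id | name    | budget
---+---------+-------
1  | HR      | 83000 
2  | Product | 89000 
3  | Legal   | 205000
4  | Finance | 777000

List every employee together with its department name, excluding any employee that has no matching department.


INNER JOIN keeps only employees rows whose dept_id matches an id in departments. Walk through each employee:
  - employee 1 (Chris): dept_id=3 -> matches Legal
  - employee 2 (Rosa): dept_id=NULL, no match -> dropped
  - employee 3 (Ivan): dept_id=1 -> matches HR
  - employee 4 (Grace): dept_id=1 -> matches HR
  - employee 5 (Hank): dept_id=2 -> matches Product
  - employee 6 (Aaron): dept_id=2 -> matches Product
  - employee 7 (Leo): dept_id=1 -> matches HR
So 1 of 7 rows is dropped.

SQL:
SELECT a.name, b.name AS department
FROM employees a
INNER JOIN departments b ON a.dept_id = b.id

Result:
name  | department
------+-----------
Chris | Legal     
Ivan  | HR        
Grace | HR        
Hank  | Product   
Aaron | Product   
Leo   | HR        


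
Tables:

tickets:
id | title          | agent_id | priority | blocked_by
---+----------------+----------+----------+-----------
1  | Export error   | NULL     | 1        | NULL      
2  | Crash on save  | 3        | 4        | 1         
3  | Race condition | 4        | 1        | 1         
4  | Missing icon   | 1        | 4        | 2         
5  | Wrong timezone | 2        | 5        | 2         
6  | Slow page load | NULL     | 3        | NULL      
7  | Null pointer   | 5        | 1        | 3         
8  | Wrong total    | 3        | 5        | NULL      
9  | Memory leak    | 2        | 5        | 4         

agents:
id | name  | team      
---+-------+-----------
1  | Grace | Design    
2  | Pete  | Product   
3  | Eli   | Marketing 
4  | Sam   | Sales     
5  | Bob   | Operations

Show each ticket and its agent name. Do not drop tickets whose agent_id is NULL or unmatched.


LEFT JOIN keeps every row from tickets (the left table); where agent_id has no match in agents, the agent columns become NULL. Walk through each ticket:
  - ticket 1 (Export error): agent_id=NULL, no match -> kept with NULL
  - ticket 2 (Crash on save): agent_id=3 -> matches Eli
  - ticket 3 (Race condition): agent_id=4 -> matches Sam
  - ticket 4 (Missing icon): agent_id=1 -> matches Grace
  - ticket 5 (Wrong timezone): agent_id=2 -> matches Pete
  - ticket 6 (Slow page load): agent_id=NULL, no match -> kept with NULL
  - ticket 7 (Null pointer): agent_id=5 -> matches Bob
  - ticket 8 (Wrong total): agent_id=3 -> matches Eli
  - ticket 9 (Memory leak): agent_id=2 -> matches Pete
All 9 rows appear; 2 have NULL agent.

SQL:
SELECT a.title, b.name AS agent
FROM tickets a
LEFT JOIN agents b ON a.agent_id = b.id

Result:
title          | agent
---------------+------
Export error   | NULL 
Crash on save  | Eli  
Race condition | Sam  
Missing icon   | Grace
Wrong timezone | Pete 
Slow page load | NULL 
Null pointer   | Bob  
Wrong total    | Eli  
Memory leak    | Pete 


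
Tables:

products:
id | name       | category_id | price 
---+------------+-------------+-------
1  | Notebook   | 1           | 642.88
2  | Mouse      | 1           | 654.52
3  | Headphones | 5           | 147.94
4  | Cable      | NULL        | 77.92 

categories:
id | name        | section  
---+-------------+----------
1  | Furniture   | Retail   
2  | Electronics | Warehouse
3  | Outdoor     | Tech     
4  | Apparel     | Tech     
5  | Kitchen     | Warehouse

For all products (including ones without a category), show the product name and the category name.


LEFT JOIN keeps every row from products (the left table); where category_id has no match in categories, the category columns become NULL. Walk through each product:
  - product 1 (Notebook): category_id=1 -> matches Furniture
  - product 2 (Mouse): category_id=1 -> matches Furniture
  - product 3 (Headphones): category_id=5 -> matches Kitchen
  - product 4 (Cable): category_id=NULL, no match -> kept with NULL
All 4 rows appear; 1 has NULL category.

SQL:
SELECT a.name, b.name AS category
FROM products a
LEFT JOIN categories b ON a.category_id = b.id

Result:
name       | category 
-----------+----------
Notebook   | Furniture
Mouse      | Furniture
Headphones | Kitchen  
Cable      | NULL     


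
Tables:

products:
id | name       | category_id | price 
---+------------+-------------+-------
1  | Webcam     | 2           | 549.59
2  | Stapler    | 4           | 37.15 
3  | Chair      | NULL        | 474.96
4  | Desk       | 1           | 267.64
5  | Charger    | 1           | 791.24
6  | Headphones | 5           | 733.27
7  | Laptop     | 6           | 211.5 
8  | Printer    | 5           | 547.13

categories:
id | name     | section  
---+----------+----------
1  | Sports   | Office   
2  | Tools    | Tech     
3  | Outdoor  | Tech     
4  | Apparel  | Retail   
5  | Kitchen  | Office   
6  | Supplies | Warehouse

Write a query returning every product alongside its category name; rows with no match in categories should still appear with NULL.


LEFT JOIN keeps every row from products (the left table); where category_id has no match in categories, the category columns become NULL. Walk through each product:
  - product 1 (Webcam): category_id=2 -> matches Tools
  - product 2 (Stapler): category_id=4 -> matches Apparel
  - product 3 (Chair): category_id=NULL, no match -> kept with NULL
  - product 4 (Desk): category_id=1 -> matches Sports
  - product 5 (Charger): category_id=1 -> matches Sports
  - product 6 (Headphones): category_id=5 -> matches Kitchen
  - product 7 (Laptop): category_id=6 -> matches Supplies
  - product 8 (Printer): category_id=5 -> matches Kitchen
All 8 rows appear; 1 has NULL category.

SQL:
SELECT a.name, b.name AS category
FROM products a
LEFT JOIN categories b ON a.category_id = b.id

Result:
name       | category
-----------+---------
Webcam     | Tools   
Stapler    | Apparel 
Chair      | NULL    
Desk       | Sports  
Charger    | Sports  
Headphones | Kitchen 
Laptop     | Supplies
Printer    | Kitchen 


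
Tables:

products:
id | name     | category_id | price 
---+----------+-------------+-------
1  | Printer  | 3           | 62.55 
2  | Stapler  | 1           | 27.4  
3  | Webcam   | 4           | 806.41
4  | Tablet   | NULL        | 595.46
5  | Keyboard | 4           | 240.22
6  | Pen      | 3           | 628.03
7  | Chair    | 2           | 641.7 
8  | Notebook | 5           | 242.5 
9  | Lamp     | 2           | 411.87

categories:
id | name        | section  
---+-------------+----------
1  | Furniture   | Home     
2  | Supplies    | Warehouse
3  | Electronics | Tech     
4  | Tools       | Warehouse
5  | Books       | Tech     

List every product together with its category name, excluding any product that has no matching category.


INNER JOIN keeps only products rows whose category_id matches an id in categories. Walk through each product:
  - product 1 (Printer): category_id=3 -> matches Electronics
  - product 2 (Stapler): category_id=1 -> matches Furniture
  - product 3 (Webcam): category_id=4 -> matches Tools
  - product 4 (Tablet): category_id=NULL, no match -> dropped
  - product 5 (Keyboard): category_id=4 -> matches Tools
  - product 6 (Pen): category_id=3 -> matches Electronics
  - product 7 (Chair): category_id=2 -> matches Supplies
  - product 8 (Notebook): category_id=5 -> matches Books
  - product 9 (Lamp): category_id=2 -> matches Supplies
So 1 of 9 rows is dropped.

SQL:
SELECT a.name, b.name AS category
FROM products a
INNER JOIN categories b ON a.category_id = b.id

Result:
name     | category   
---------+------------
Printer  | Electronics
Stapler  | Furniture  
Webcam   | Tools      
Keyboard | Tools      
Pen      | Electronics
Chair    | Supplies   
Notebook | Books      
Lamp     | Supplies   


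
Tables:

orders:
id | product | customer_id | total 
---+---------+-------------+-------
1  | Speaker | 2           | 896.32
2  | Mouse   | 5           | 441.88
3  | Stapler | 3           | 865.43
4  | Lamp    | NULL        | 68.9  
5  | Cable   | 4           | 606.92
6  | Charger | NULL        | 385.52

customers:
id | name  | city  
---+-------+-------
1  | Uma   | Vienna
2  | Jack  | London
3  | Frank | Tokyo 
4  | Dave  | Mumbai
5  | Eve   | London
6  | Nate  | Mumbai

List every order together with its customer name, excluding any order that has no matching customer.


INNER JOIN keeps only orders rows whose customer_id matches an id in customers. Walk through each order:
  - order 1 (Speaker): customer_id=2 -> matches Jack
  - order 2 (Mouse): customer_id=5 -> matches Eve
  - order 3 (Stapler): customer_id=3 -> matches Frank
  - order 4 (Lamp): customer_id=NULL, no match -> dropped
  - order 5 (Cable): customer_id=4 -> matches Dave
  - order 6 (Charger): customer_id=NULL, no match -> dropped
So 2 of 6 rows are dropped.

SQL:
SELECT a.product, b.name AS customer
FROM orders a
INNER JOIN customers b ON a.customer_id = b.id

Result:
product | customer
--------+---------
Speaker | Jack    
Mouse   | Eve     
Stapler | Frank   
Cable   | Dave    


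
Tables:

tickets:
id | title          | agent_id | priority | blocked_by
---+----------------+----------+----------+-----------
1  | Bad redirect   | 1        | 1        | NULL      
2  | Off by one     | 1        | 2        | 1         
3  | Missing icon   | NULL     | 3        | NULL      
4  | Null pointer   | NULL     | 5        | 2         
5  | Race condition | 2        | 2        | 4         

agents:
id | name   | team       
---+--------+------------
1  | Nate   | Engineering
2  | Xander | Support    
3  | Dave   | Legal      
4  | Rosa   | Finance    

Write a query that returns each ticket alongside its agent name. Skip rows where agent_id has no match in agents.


INNER JOIN keeps only tickets rows whose agent_id matches an id in agents. Walk through each ticket:
  - ticket 1 (Bad redirect): agent_id=1 -> matches Nate
  - ticket 2 (Off by one): agent_id=1 -> matches Nate
  - ticket 3 (Missing icon): agent_id=NULL, no match -> dropped
  - ticket 4 (Null pointer): agent_id=NULL, no match -> dropped
  - ticket 5 (Race condition): agent_id=2 -> matches Xander
So 2 of 5 rows are dropped.

SQL:
SELECT a.title, b.name AS agent
FROM tickets a
INNER JOIN agents b ON a.agent_id = b.id

Result:
title          | agent 
---------------+-------
Bad redirect   | Nate  
Off by one     | Nate  
Race condition | Xander


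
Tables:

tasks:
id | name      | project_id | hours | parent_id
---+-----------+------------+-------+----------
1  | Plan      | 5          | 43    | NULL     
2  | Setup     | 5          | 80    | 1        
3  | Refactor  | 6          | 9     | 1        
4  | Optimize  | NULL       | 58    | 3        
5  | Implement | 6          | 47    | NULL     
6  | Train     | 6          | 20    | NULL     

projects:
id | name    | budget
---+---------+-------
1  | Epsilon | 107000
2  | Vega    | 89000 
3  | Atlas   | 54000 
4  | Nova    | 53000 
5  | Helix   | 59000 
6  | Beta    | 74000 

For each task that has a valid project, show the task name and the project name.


INNER JOIN keeps only tasks rows whose project_id matches an id in projects. Walk through each task:
  - task 1 (Plan): project_id=5 -> matches Helix
  - task 2 (Setup): project_id=5 -> matches Helix
  - task 3 (Refactor): project_id=6 -> matches Beta
  - task 4 (Optimize): project_id=NULL, no match -> dropped
  - task 5 (Implement): project_id=6 -> matches Beta
  - task 6 (Train): project_id=6 -> matches Beta
So 1 of 6 rows is dropped.

SQL:
SELECT a.name, b.name AS project
FROM tasks a
INNER JOIN projects b ON a.project_id = b.id

Result:
name      | project
----------+--------
Plan      | Helix  
Setup     | Helix  
Refactor  | Beta   
Implement | Beta   
Train     | Beta   


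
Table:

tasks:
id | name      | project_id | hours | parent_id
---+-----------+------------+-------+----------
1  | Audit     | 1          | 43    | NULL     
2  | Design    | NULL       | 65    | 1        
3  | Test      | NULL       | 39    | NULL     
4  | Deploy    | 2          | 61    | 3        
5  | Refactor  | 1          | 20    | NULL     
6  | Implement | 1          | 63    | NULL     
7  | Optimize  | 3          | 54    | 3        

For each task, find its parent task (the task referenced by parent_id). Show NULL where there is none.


This is a self-join: tasks is joined to a second copy of itself, matching each row's parent_id to another row's id. Use LEFT JOIN so rows with parent_id=NULL are kept.
  - task 1 (Audit): parent_id=NULL -> NULL
  - task 2 (Design): parent_id=1 -> Audit
  - task 3 (Test): parent_id=NULL -> NULL
  - task 4 (Deploy): parent_id=3 -> Test
  - task 5 (Refactor): parent_id=NULL -> NULL
  - task 6 (Implement): parent_id=NULL -> NULL
  - task 7 (Optimize): parent_id=3 -> Test

SQL:
SELECT a.name AS item, b.name AS parent
FROM tasks a
LEFT JOIN tasks b ON a.parent_id = b.id

Result:
item      | parent
----------+-------
Audit     | NULL  
Design    | Audit 
Test      | NULL  
Deploy    | Test  
Refactor  | NULL  
Implement | NULL  
Optimize  | Test  


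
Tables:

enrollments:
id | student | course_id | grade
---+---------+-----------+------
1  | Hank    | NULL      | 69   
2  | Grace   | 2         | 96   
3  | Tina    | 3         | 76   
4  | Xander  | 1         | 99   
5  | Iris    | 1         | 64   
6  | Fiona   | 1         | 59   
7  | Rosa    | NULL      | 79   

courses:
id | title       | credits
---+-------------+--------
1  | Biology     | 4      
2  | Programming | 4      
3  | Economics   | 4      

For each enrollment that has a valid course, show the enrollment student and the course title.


INNER JOIN keeps only enrollments rows whose course_id matches an id in courses. Walk through each enrollment:
  - enrollment 1 (Hank): course_id=NULL, no match -> dropped
  - enrollment 2 (Grace): course_id=2 -> matches Programming
  - enrollment 3 (Tina): course_id=3 -> matches Economics
  - enrollment 4 (Xander): course_id=1 -> matches Biology
  - enrollment 5 (Iris): course_id=1 -> matches Biology
  - enrollment 6 (Fiona): course_id=1 -> matches Biology
  - enrollment 7 (Rosa): course_id=NULL, no match -> dropped
So 2 of 7 rows are dropped.

SQL:
SELECT a.student, b.title AS course
FROM enrollments a
INNER JOIN courses b ON a.course_id = b.id

Result:
student | course     
--------+------------
Grace   | Programming
Tina    | Economics  
Xander  | Biology    
Iris    | Biology    
Fiona   | Biology    


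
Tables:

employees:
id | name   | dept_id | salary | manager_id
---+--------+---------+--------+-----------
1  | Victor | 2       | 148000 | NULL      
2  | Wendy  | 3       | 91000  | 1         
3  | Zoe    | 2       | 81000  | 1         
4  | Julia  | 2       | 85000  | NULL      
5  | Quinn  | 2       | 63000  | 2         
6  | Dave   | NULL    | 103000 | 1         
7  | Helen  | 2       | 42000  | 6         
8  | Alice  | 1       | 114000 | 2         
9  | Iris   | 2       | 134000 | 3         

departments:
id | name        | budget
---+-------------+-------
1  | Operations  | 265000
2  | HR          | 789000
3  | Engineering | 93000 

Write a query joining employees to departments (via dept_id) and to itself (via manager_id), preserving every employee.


Two LEFT JOINs from the same base table employees: one to departments via dept_id, one to employees itself via manager_id. Both are LEFT so every employee is preserved.
Match against departments:
  - employee 1 (Victor): dept_id=2 -> matches HR
  - employee 2 (Wendy): dept_id=3 -> matches Engineering
  - employee 3 (Zoe): dept_id=2 -> matches HR
  - employee 4 (Julia): dept_id=2 -> matches HR
  - employee 5 (Quinn): dept_id=2 -> matches HR
  - employee 6 (Dave): dept_id=NULL, no match -> kept with NULL
  - employee 7 (Helen): dept_id=2 -> matches HR
  - employee 8 (Alice): dept_id=1 -> matches Operations
  - employee 9 (Iris): dept_id=2 -> matches HR
Match against employees (self):
  - employee 1 (Victor): manager_id=NULL -> NULL
  - employee 2 (Wendy): manager_id=1 -> Victor
  - employee 3 (Zoe): manager_id=1 -> Victor
  - employee 4 (Julia): manager_id=NULL -> NULL
  - employee 5 (Quinn): manager_id=2 -> Wendy
  - employee 6 (Dave): manager_id=1 -> Victor
  - employee 7 (Helen): manager_id=6 -> Dave
  - employee 8 (Alice): manager_id=2 -> Wendy
  - employee 9 (Iris): manager_id=3 -> Zoe

SQL:
SELECT a.name, b.name AS department, c.name AS manager
FROM employees a
LEFT JOIN departments b ON a.dept_id = b.id
LEFT JOIN employees c ON a.manager_id = c.id

Result:
name   | department  | manager
-------+-------------+--------
Victor | HR          | NULL   
Wendy  | Engineering | Victor 
Zoe    | HR          | Victor 
Julia  | HR          | NULL   
Quinn  | HR          | Wendy  
Dave   | NULL        | Victor 
Helen  | HR          | Dave   
Alice  | Operations  | Wendy  
Iris   | HR          | Zoe    


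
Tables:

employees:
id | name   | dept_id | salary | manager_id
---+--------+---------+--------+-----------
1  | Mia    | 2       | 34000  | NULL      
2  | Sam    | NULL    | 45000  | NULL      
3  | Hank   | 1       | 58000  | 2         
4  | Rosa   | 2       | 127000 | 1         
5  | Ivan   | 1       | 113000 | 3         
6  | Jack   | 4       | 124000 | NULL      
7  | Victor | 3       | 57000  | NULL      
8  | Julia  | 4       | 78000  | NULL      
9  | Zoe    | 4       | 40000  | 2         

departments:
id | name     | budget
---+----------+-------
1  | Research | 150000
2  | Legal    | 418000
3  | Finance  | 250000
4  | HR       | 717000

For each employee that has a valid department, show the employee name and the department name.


INNER JOIN keeps only employees rows whose dept_id matches an id in departments. Walk through each employee:
  - employee 1 (Mia): dept_id=2 -> matches Legal
  - employee 2 (Sam): dept_id=NULL, no match -> dropped
  - employee 3 (Hank): dept_id=1 -> matches Research
  - employee 4 (Rosa): dept_id=2 -> matches Legal
  - employee 5 (Ivan): dept_id=1 -> matches Research
  - employee 6 (Jack): dept_id=4 -> matches HR
  - employee 7 (Victor): dept_id=3 -> matches Finance
  - employee 8 (Julia): dept_id=4 -> matches HR
  - employee 9 (Zoe): dept_id=4 -> matches HR
So 1 of 9 rows is dropped.

SQL:
SELECT a.name, b.name AS department
FROM employees a
INNER JOIN departments b ON a.dept_id = b.id

Result:
name   | department
-------+-----------
Mia    | Legal     
Hank   | Research  
Rosa   | Legal     
Ivan   | Research  
Jack   | HR        
Victor | Finance   
Julia  | HR        
Zoe    | HR        


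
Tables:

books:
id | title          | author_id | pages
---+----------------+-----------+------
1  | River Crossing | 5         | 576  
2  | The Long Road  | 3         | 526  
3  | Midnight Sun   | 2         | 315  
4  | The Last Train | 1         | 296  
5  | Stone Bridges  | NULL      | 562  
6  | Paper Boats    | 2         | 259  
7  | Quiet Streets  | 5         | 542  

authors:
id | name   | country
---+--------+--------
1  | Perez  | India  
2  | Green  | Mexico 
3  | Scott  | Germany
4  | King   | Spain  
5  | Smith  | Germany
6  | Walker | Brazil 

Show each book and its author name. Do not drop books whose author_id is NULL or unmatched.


LEFT JOIN keeps every row from books (the left table); where author_id has no match in authors, the author columns become NULL. Walk through each book:
  - book 1 (River Crossing): author_id=5 -> matches Smith
  - book 2 (The Long Road): author_id=3 -> matches Scott
  - book 3 (Midnight Sun): author_id=2 -> matches Green
  - book 4 (The Last Train): author_id=1 -> matches Perez
  - book 5 (Stone Bridges): author_id=NULL, no match -> kept with NULL
  - book 6 (Paper Boats): author_id=2 -> matches Green
  - book 7 (Quiet Streets): author_id=5 -> matches Smith
All 7 rows appear; 1 has NULL author.

SQL:
SELECT a.title, b.name AS author
FROM books a
LEFT JOIN authors b ON a.author_id = b.id

Result:
title          | author
---------------+-------
River Crossing | Smith 
The Long Road  | Scott 
Midnight Sun   | Green 
The Last Train | Perez 
Stone Bridges  | NULL  
Paper Boats    | Green 
Quiet Streets  | Smith 
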